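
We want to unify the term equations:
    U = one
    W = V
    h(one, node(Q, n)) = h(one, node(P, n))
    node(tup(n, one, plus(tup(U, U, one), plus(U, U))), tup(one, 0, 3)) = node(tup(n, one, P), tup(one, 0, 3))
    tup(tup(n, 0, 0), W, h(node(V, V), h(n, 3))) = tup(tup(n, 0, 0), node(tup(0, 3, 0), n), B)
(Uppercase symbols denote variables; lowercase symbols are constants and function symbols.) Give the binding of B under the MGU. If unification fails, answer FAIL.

Bind U := one; substituting into the one remaining equation that mentions U gives: node(tup(n, one, plus(tup(one, one, one), plus(one, one))), tup(one, 0, 3)) = node(tup(n, one, P), tup(one, 0, 3)).
Bind W := V; substituting into the one remaining equation that mentions W gives: tup(tup(n, 0, 0), V, h(node(V, V), h(n, 3))) = tup(tup(n, 0, 0), node(tup(0, 3, 0), n), B).
Decompose h/2: one = one,  node(Q, n) = node(P, n).
Delete trivial equation one = one.
Decompose node/2: Q = P,  n = n.
Bind Q := P; no other remaining equation mentions Q.
Delete trivial equation n = n.
Decompose node/2: tup(n, one, plus(tup(one, one, one), plus(one, one))) = tup(n, one, P),  tup(one, 0, 3) = tup(one, 0, 3).
Decompose tup/3: n = n,  one = one,  plus(tup(one, one, one), plus(one, one)) = P.
Delete trivial equation n = n.
Delete trivial equation one = one.
Bind P := plus(tup(one, one, one), plus(one, one)); no other remaining equation mentions P. Substituting into the earlier binding gives Q := plus(tup(one, one, one), plus(one, one)).
Delete trivial equation tup(one, 0, 3) = tup(one, 0, 3).
Decompose tup/3: tup(n, 0, 0) = tup(n, 0, 0),  V = node(tup(0, 3, 0), n),  h(node(V, V), h(n, 3)) = B.
Delete trivial equation tup(n, 0, 0) = tup(n, 0, 0).
Bind V := node(tup(0, 3, 0), n); substituting into the remaining equation gives: h(node(node(tup(0, 3, 0), n), node(tup(0, 3, 0), n)), h(n, 3)) = B. Substituting into the earlier binding gives W := node(tup(0, 3, 0), n).
Bind B := h(node(node(tup(0, 3, 0), n), node(tup(0, 3, 0), n)), h(n, 3)).
MGU = { U ↦ one, W ↦ node(tup(0, 3, 0), n), Q ↦ plus(tup(one, one, one), plus(one, one)), P ↦ plus(tup(one, one, one), plus(one, one)), V ↦ node(tup(0, 3, 0), n), B ↦ h(node(node(tup(0, 3, 0), n), node(tup(0, 3, 0), n)), h(n, 3)) }, so B ↦ h(node(node(tup(0, 3, 0), n), node(tup(0, 3, 0), n)), h(n, 3)).

h(node(node(tup(0, 3, 0), n), node(tup(0, 3, 0), n)), h(n, 3))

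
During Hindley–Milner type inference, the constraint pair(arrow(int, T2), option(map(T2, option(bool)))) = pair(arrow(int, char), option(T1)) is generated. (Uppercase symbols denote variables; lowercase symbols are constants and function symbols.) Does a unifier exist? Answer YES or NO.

YES

Decompose pair/2: arrow(int, T2) = arrow(int, char),  option(map(T2, option(bool))) = option(T1).
Decompose arrow/2: int = int,  T2 = char.
Delete trivial equation int = int.
Bind T2 := char; substituting into the remaining equation gives: option(map(char, option(bool))) = option(T1).
Decompose option/1: map(char, option(bool)) = T1.
Bind T1 := map(char, option(bool)).
No equations remain and no clash or occurs-check failure arose, so a unifier exists.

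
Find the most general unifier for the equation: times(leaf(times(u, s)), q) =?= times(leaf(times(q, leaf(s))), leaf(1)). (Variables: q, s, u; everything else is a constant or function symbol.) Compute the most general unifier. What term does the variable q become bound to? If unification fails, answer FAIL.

Decompose times/2: leaf(times(u, s)) =?= leaf(times(q, leaf(s))),  q =?= leaf(1).
Decompose leaf/1: times(u, s) =?= times(q, leaf(s)).
Decompose times/2: u =?= q,  s =?= leaf(s).
Bind u := q; no other remaining equation mentions u.
Occurs check fails: s occurs in leaf(s); the equation s =?= leaf(s) has no finite solution.

FAIL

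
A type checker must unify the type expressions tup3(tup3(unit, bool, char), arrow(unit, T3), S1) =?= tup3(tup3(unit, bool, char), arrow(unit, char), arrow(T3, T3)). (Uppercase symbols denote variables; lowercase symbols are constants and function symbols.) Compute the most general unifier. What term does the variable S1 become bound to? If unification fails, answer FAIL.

Decompose tup3/3: tup3(unit, bool, char) =?= tup3(unit, bool, char),  arrow(unit, T3) =?= arrow(unit, char),  S1 =?= arrow(T3, T3).
Delete trivial equation tup3(unit, bool, char) =?= tup3(unit, bool, char).
Decompose arrow/2: unit =?= unit,  T3 =?= char.
Delete trivial equation unit =?= unit.
Bind T3 := char; substituting into the remaining equation gives: S1 =?= arrow(char, char).
Bind S1 := arrow(char, char).
MGU = { T3 ↦ char, S1 ↦ arrow(char, char) }, so S1 ↦ arrow(char, char).

arrow(char, char)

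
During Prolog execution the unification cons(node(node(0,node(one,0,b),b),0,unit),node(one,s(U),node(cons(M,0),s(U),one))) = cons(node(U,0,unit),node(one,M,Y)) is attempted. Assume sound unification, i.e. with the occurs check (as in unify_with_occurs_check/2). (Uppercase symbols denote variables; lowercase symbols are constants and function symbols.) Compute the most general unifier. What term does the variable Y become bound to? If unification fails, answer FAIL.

Decompose cons/2: node(node(0,node(one,0,b),b),0,unit) = node(U,0,unit),  node(one,s(U),node(cons(M,0),s(U),one)) = node(one,M,Y).
Decompose node/3: node(0,node(one,0,b),b) = U,  0 = 0,  unit = unit.
Bind U := node(0,node(one,0,b),b); substituting into the one remaining equation that mentions U gives: node(one,s(node(0,node(one,0,b),b)),node(cons(M,0),s(node(0,node(one,0,b),b)),one)) = node(one,M,Y).
Delete trivial equation 0 = 0.
Delete trivial equation unit = unit.
Decompose node/3: one = one,  s(node(0,node(one,0,b),b)) = M,  node(cons(M,0),s(node(0,node(one,0,b),b)),one) = Y.
Delete trivial equation one = one.
Bind M := s(node(0,node(one,0,b),b)); substituting into the remaining equation gives: node(cons(s(node(0,node(one,0,b),b)),0),s(node(0,node(one,0,b),b)),one) = Y.
Bind Y := node(cons(s(node(0,node(one,0,b),b)),0),s(node(0,node(one,0,b),b)),one).
MGU = { U -> node(0,node(one,0,b),b), M -> s(node(0,node(one,0,b),b)), Y -> node(cons(s(node(0,node(one,0,b),b)),0),s(node(0,node(one,0,b),b)),one) }, so Y -> node(cons(s(node(0,node(one,0,b),b)),0),s(node(0,node(one,0,b),b)),one).

node(cons(s(node(0,node(one,0,b),b)),0),s(node(0,node(one,0,b),b)),one)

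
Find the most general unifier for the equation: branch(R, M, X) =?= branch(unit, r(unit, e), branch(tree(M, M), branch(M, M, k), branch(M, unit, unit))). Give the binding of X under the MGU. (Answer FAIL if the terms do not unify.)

Decompose branch/3: R =?= unit,  M =?= r(unit, e),  X =?= branch(tree(M, M), branch(M, M, k), branch(M, unit, unit)).
Bind R := unit; no other remaining equation mentions R.
Bind M := r(unit, e); substituting into the remaining equation gives: X =?= branch(tree(r(unit, e), r(unit, e)), branch(r(unit, e), r(unit, e), k), branch(r(unit, e), unit, unit)).
Bind X := branch(tree(r(unit, e), r(unit, e)), branch(r(unit, e), r(unit, e), k), branch(r(unit, e), unit, unit)).
MGU = { R := unit, M := r(unit, e), X := branch(tree(r(unit, e), r(unit, e)), branch(r(unit, e), r(unit, e), k), branch(r(unit, e), unit, unit)) }, so X := branch(tree(r(unit, e), r(unit, e)), branch(r(unit, e), r(unit, e), k), branch(r(unit, e), unit, unit)).

branch(tree(r(unit, e), r(unit, e)), branch(r(unit, e), r(unit, e), k), branch(r(unit, e), unit, unit))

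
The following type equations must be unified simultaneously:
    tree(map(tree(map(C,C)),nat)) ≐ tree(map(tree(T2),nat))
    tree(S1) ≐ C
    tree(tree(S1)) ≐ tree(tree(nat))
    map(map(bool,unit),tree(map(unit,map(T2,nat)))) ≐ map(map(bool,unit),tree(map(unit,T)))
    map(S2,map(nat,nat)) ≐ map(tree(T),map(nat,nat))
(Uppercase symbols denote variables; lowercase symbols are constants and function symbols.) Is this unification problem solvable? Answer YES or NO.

Decompose tree/1: map(tree(map(C,C)),nat) ≐ map(tree(T2),nat).
Decompose map/2: tree(map(C,C)) ≐ tree(T2),  nat ≐ nat.
Decompose tree/1: map(C,C) ≐ T2.
Bind T2 := map(C,C); substituting into the one remaining equation that mentions T2 gives: map(map(bool,unit),tree(map(unit,map(map(C,C),nat)))) ≐ map(map(bool,unit),tree(map(unit,T))).
Delete trivial equation nat ≐ nat.
Bind C := tree(S1); substituting into the one remaining equation that mentions C gives: map(map(bool,unit),tree(map(unit,map(map(tree(S1),tree(S1)),nat)))) ≐ map(map(bool,unit),tree(map(unit,T))). Substituting into the earlier binding gives T2 := map(tree(S1),tree(S1)).
Decompose tree/1: tree(S1) ≐ tree(nat).
Decompose tree/1: S1 ≐ nat.
Bind S1 := nat; substituting into the one remaining equation that mentions S1 gives: map(map(bool,unit),tree(map(unit,map(map(tree(nat),tree(nat)),nat)))) ≐ map(map(bool,unit),tree(map(unit,T))). Substituting into the earlier bindings gives T2 := map(tree(nat),tree(nat)), C := tree(nat).
Decompose map/2: map(bool,unit) ≐ map(bool,unit),  tree(map(unit,map(map(tree(nat),tree(nat)),nat))) ≐ tree(map(unit,T)).
Delete trivial equation map(bool,unit) ≐ map(bool,unit).
Decompose tree/1: map(unit,map(map(tree(nat),tree(nat)),nat)) ≐ map(unit,T).
Decompose map/2: unit ≐ unit,  map(map(tree(nat),tree(nat)),nat) ≐ T.
Delete trivial equation unit ≐ unit.
Bind T := map(map(tree(nat),tree(nat)),nat); substituting into the remaining equation gives: map(S2,map(nat,nat)) ≐ map(tree(map(map(tree(nat),tree(nat)),nat)),map(nat,nat)).
Decompose map/2: S2 ≐ tree(map(map(tree(nat),tree(nat)),nat)),  map(nat,nat) ≐ map(nat,nat).
Bind S2 := tree(map(map(tree(nat),tree(nat)),nat)); no other remaining equation mentions S2.
Delete trivial equation map(nat,nat) ≐ map(nat,nat).
No equations remain and no clash or occurs-check failure arose, so a unifier exists.

YES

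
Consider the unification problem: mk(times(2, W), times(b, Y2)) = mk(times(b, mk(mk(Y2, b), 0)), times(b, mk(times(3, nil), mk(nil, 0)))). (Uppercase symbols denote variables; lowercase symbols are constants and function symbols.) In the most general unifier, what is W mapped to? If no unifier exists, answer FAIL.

FAIL

Decompose mk/2: times(2, W) = times(b, mk(mk(Y2, b), 0)),  times(b, Y2) = times(b, mk(times(3, nil), mk(nil, 0))).
Decompose times/2: 2 = b,  W = mk(mk(Y2, b), 0).
Clash: constants 2 and b differ; no unifier exists.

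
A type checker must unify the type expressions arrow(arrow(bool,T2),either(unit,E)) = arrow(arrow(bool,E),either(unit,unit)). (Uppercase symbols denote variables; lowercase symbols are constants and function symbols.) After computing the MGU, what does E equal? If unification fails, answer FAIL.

unit

Decompose arrow/2: arrow(bool,T2) = arrow(bool,E),  either(unit,E) = either(unit,unit).
Decompose arrow/2: bool = bool,  T2 = E.
Delete trivial equation bool = bool.
Bind T2 := E; no other remaining equation mentions T2.
Decompose either/2: unit = unit,  E = unit.
Delete trivial equation unit = unit.
Bind E := unit. Substituting into the earlier binding gives T2 := unit.
MGU = { T2 := unit, E := unit }, so E := unit.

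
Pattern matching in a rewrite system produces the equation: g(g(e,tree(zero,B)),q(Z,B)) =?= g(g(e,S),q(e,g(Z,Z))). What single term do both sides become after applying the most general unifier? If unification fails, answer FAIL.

Decompose g/2: g(e,tree(zero,B)) =?= g(e,S),  q(Z,B) =?= q(e,g(Z,Z)).
Decompose g/2: e =?= e,  tree(zero,B) =?= S.
Delete trivial equation e =?= e.
Bind S := tree(zero,B); no other remaining equation mentions S.
Decompose q/2: Z =?= e,  B =?= g(Z,Z).
Bind Z := e; substituting into the remaining equation gives: B =?= g(e,e).
Bind B := g(e,e). Substituting into the earlier binding gives S := tree(zero,g(e,e)).
Applying the MGU to either side gives g(g(e,tree(zero,g(e,e))),q(e,g(e,e))).

g(g(e,tree(zero,g(e,e))),q(e,g(e,e)))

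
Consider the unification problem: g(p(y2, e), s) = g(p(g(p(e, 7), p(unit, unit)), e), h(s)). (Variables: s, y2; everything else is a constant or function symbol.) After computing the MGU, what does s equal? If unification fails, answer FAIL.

FAIL

Decompose g/2: p(y2, e) = p(g(p(e, 7), p(unit, unit)), e),  s = h(s).
Decompose p/2: y2 = g(p(e, 7), p(unit, unit)),  e = e.
Bind y2 := g(p(e, 7), p(unit, unit)); no other remaining equation mentions y2.
Delete trivial equation e = e.
Occurs check fails: s occurs in h(s); the equation s = h(s) has no finite solution.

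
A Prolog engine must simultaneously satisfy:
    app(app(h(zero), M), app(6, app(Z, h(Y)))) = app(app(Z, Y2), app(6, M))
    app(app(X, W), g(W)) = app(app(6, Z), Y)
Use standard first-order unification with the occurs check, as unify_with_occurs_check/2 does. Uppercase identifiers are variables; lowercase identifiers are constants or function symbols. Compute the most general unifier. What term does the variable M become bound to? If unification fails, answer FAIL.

app(h(zero), h(g(h(zero))))

Decompose app/2: app(h(zero), M) = app(Z, Y2),  app(6, app(Z, h(Y))) = app(6, M).
Decompose app/2: h(zero) = Z,  M = Y2.
Bind Z := h(zero); substituting into the 2 remaining equations that mention Z gives: app(6, app(h(zero), h(Y))) = app(6, M),  app(app(X, W), g(W)) = app(app(6, h(zero)), Y).
Bind M := Y2; substituting into the one remaining equation that mentions M gives: app(6, app(h(zero), h(Y))) = app(6, Y2).
Decompose app/2: 6 = 6,  app(h(zero), h(Y)) = Y2.
Delete trivial equation 6 = 6.
Bind Y2 := app(h(zero), h(Y)); no other remaining equation mentions Y2. Substituting into the earlier binding gives M := app(h(zero), h(Y)).
Decompose app/2: app(X, W) = app(6, h(zero)),  g(W) = Y.
Decompose app/2: X = 6,  W = h(zero).
Bind X := 6; no other remaining equation mentions X.
Bind W := h(zero); substituting into the remaining equation gives: g(h(zero)) = Y.
Bind Y := g(h(zero)). Substituting into the earlier bindings gives M := app(h(zero), h(g(h(zero)))), Y2 := app(h(zero), h(g(h(zero)))).
MGU = { Z ↦ h(zero), M ↦ app(h(zero), h(g(h(zero)))), Y2 ↦ app(h(zero), h(g(h(zero)))), X ↦ 6, W ↦ h(zero), Y ↦ g(h(zero)) }, so M ↦ app(h(zero), h(g(h(zero)))).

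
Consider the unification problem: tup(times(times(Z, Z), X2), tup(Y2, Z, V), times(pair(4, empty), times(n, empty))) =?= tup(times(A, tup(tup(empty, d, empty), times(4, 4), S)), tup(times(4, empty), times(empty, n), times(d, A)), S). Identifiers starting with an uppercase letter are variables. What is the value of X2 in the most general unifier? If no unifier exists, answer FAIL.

Decompose tup/3: times(times(Z, Z), X2) =?= times(A, tup(tup(empty, d, empty), times(4, 4), S)),  tup(Y2, Z, V) =?= tup(times(4, empty), times(empty, n), times(d, A)),  times(pair(4, empty), times(n, empty)) =?= S.
Decompose times/2: times(Z, Z) =?= A,  X2 =?= tup(tup(empty, d, empty), times(4, 4), S).
Bind A := times(Z, Z); substituting into the one remaining equation that mentions A gives: tup(Y2, Z, V) =?= tup(times(4, empty), times(empty, n), times(d, times(Z, Z))).
Bind X2 := tup(tup(empty, d, empty), times(4, 4), S); no other remaining equation mentions X2.
Decompose tup/3: Y2 =?= times(4, empty),  Z =?= times(empty, n),  V =?= times(d, times(Z, Z)).
Bind Y2 := times(4, empty); no other remaining equation mentions Y2.
Bind Z := times(empty, n); substituting into the one remaining equation that mentions Z gives: V =?= times(d, times(times(empty, n), times(empty, n))). Substituting into the earlier binding gives A := times(times(empty, n), times(empty, n)).
Bind V := times(d, times(times(empty, n), times(empty, n))); no other remaining equation mentions V.
Bind S := times(pair(4, empty), times(n, empty)). Substituting into the earlier binding gives X2 := tup(tup(empty, d, empty), times(4, 4), times(pair(4, empty), times(n, empty))).
MGU = { A -> times(times(empty, n), times(empty, n)), X2 -> tup(tup(empty, d, empty), times(4, 4), times(pair(4, empty), times(n, empty))), Y2 -> times(4, empty), Z -> times(empty, n), V -> times(d, times(times(empty, n), times(empty, n))), S -> times(pair(4, empty), times(n, empty)) }, so X2 -> tup(tup(empty, d, empty), times(4, 4), times(pair(4, empty), times(n, empty))).

tup(tup(empty, d, empty), times(4, 4), times(pair(4, empty), times(n, empty)))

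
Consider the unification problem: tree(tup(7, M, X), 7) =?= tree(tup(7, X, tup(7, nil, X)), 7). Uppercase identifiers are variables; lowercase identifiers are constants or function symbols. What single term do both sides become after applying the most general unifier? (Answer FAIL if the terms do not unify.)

Decompose tree/2: tup(7, M, X) =?= tup(7, X, tup(7, nil, X)),  7 =?= 7.
Decompose tup/3: 7 =?= 7,  M =?= X,  X =?= tup(7, nil, X).
Delete trivial equation 7 =?= 7.
Bind M := X; no other remaining equation mentions M.
Occurs check fails: X occurs in tup(7, nil, X); the equation X =?= tup(7, nil, X) has no finite solution.

FAIL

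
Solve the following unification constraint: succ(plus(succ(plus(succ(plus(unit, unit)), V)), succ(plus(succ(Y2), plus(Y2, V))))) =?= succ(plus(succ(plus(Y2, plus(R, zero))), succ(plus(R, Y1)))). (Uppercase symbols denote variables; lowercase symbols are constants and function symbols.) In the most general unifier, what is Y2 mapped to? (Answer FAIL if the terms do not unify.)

succ(plus(unit, unit))

Decompose succ/1: plus(succ(plus(succ(plus(unit, unit)), V)), succ(plus(succ(Y2), plus(Y2, V)))) =?= plus(succ(plus(Y2, plus(R, zero))), succ(plus(R, Y1))).
Decompose plus/2: succ(plus(succ(plus(unit, unit)), V)) =?= succ(plus(Y2, plus(R, zero))),  succ(plus(succ(Y2), plus(Y2, V))) =?= succ(plus(R, Y1)).
Decompose succ/1: plus(succ(plus(unit, unit)), V) =?= plus(Y2, plus(R, zero)).
Decompose plus/2: succ(plus(unit, unit)) =?= Y2,  V =?= plus(R, zero).
Bind Y2 := succ(plus(unit, unit)); substituting into the one remaining equation that mentions Y2 gives: succ(plus(succ(succ(plus(unit, unit))), plus(succ(plus(unit, unit)), V))) =?= succ(plus(R, Y1)).
Bind V := plus(R, zero); substituting into the remaining equation gives: succ(plus(succ(succ(plus(unit, unit))), plus(succ(plus(unit, unit)), plus(R, zero)))) =?= succ(plus(R, Y1)).
Decompose succ/1: plus(succ(succ(plus(unit, unit))), plus(succ(plus(unit, unit)), plus(R, zero))) =?= plus(R, Y1).
Decompose plus/2: succ(succ(plus(unit, unit))) =?= R,  plus(succ(plus(unit, unit)), plus(R, zero)) =?= Y1.
Bind R := succ(succ(plus(unit, unit))); substituting into the remaining equation gives: plus(succ(plus(unit, unit)), plus(succ(succ(plus(unit, unit))), zero)) =?= Y1. Substituting into the earlier binding gives V := plus(succ(succ(plus(unit, unit))), zero).
Bind Y1 := plus(succ(plus(unit, unit)), plus(succ(succ(plus(unit, unit))), zero)).
MGU = { Y2 ↦ succ(plus(unit, unit)), V ↦ plus(succ(succ(plus(unit, unit))), zero), R ↦ succ(succ(plus(unit, unit))), Y1 ↦ plus(succ(plus(unit, unit)), plus(succ(succ(plus(unit, unit))), zero)) }, so Y2 ↦ succ(plus(unit, unit)).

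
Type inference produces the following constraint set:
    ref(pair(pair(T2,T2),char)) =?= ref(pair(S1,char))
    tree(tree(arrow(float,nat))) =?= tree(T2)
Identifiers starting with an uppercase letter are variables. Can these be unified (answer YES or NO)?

Decompose ref/1: pair(pair(T2,T2),char) =?= pair(S1,char).
Decompose pair/2: pair(T2,T2) =?= S1,  char =?= char.
Bind S1 := pair(T2,T2); no other remaining equation mentions S1.
Delete trivial equation char =?= char.
Decompose tree/1: tree(arrow(float,nat)) =?= T2.
Bind T2 := tree(arrow(float,nat)). Substituting into the earlier binding gives S1 := pair(tree(arrow(float,nat)),tree(arrow(float,nat))).
No equations remain and no clash or occurs-check failure arose, so a unifier exists.

YES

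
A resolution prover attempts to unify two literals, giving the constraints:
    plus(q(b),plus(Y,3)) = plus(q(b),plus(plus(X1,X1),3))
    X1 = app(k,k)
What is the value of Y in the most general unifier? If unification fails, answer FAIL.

Decompose plus/2: q(b) = q(b),  plus(Y,3) = plus(plus(X1,X1),3).
Delete trivial equation q(b) = q(b).
Decompose plus/2: Y = plus(X1,X1),  3 = 3.
Bind Y := plus(X1,X1); no other remaining equation mentions Y.
Delete trivial equation 3 = 3.
Bind X1 := app(k,k). Substituting into the earlier binding gives Y := plus(app(k,k),app(k,k)).
MGU = { Y -> plus(app(k,k),app(k,k)), X1 -> app(k,k) }, so Y -> plus(app(k,k),app(k,k)).

plus(app(k,k),app(k,k))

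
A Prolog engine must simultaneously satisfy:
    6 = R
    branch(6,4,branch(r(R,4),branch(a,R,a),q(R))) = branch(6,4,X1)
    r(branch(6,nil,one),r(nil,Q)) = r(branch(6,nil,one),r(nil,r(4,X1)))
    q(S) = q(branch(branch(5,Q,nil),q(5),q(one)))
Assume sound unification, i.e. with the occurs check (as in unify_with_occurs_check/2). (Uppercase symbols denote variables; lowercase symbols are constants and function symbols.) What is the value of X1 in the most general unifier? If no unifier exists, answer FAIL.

Bind R := 6; substituting into the one remaining equation that mentions R gives: branch(6,4,branch(r(6,4),branch(a,6,a),q(6))) = branch(6,4,X1).
Decompose branch/3: 6 = 6,  4 = 4,  branch(r(6,4),branch(a,6,a),q(6)) = X1.
Delete trivial equation 6 = 6.
Delete trivial equation 4 = 4.
Bind X1 := branch(r(6,4),branch(a,6,a),q(6)); substituting into the one remaining equation that mentions X1 gives: r(branch(6,nil,one),r(nil,Q)) = r(branch(6,nil,one),r(nil,r(4,branch(r(6,4),branch(a,6,a),q(6))))).
Decompose r/2: branch(6,nil,one) = branch(6,nil,one),  r(nil,Q) = r(nil,r(4,branch(r(6,4),branch(a,6,a),q(6)))).
Delete trivial equation branch(6,nil,one) = branch(6,nil,one).
Decompose r/2: nil = nil,  Q = r(4,branch(r(6,4),branch(a,6,a),q(6))).
Delete trivial equation nil = nil.
Bind Q := r(4,branch(r(6,4),branch(a,6,a),q(6))); substituting into the remaining equation gives: q(S) = q(branch(branch(5,r(4,branch(r(6,4),branch(a,6,a),q(6))),nil),q(5),q(one))).
Decompose q/1: S = branch(branch(5,r(4,branch(r(6,4),branch(a,6,a),q(6))),nil),q(5),q(one)).
Bind S := branch(branch(5,r(4,branch(r(6,4),branch(a,6,a),q(6))),nil),q(5),q(one)).
MGU = { R -> 6, X1 -> branch(r(6,4),branch(a,6,a),q(6)), Q -> r(4,branch(r(6,4),branch(a,6,a),q(6))), S -> branch(branch(5,r(4,branch(r(6,4),branch(a,6,a),q(6))),nil),q(5),q(one)) }, so X1 -> branch(r(6,4),branch(a,6,a),q(6)).

branch(r(6,4),branch(a,6,a),q(6))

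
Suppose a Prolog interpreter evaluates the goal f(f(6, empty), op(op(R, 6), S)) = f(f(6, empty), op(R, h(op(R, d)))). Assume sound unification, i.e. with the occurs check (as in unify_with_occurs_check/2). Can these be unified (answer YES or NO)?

NO

Decompose f/2: f(6, empty) = f(6, empty),  op(op(R, 6), S) = op(R, h(op(R, d))).
Delete trivial equation f(6, empty) = f(6, empty).
Decompose op/2: op(R, 6) = R,  S = h(op(R, d)).
Occurs check fails: R occurs in op(R, 6); the equation R = op(R, 6) has no finite solution.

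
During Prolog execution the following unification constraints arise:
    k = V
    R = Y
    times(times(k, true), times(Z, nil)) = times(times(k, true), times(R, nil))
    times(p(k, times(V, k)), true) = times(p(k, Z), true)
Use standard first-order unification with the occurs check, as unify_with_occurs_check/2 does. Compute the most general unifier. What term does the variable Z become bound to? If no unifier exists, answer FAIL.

times(k, k)

Bind V := k; substituting into the one remaining equation that mentions V gives: times(p(k, times(k, k)), true) = times(p(k, Z), true).
Bind R := Y; substituting into the one remaining equation that mentions R gives: times(times(k, true), times(Z, nil)) = times(times(k, true), times(Y, nil)).
Decompose times/2: times(k, true) = times(k, true),  times(Z, nil) = times(Y, nil).
Delete trivial equation times(k, true) = times(k, true).
Decompose times/2: Z = Y,  nil = nil.
Bind Z := Y; substituting into the one remaining equation that mentions Z gives: times(p(k, times(k, k)), true) = times(p(k, Y), true).
Delete trivial equation nil = nil.
Decompose times/2: p(k, times(k, k)) = p(k, Y),  true = true.
Decompose p/2: k = k,  times(k, k) = Y.
Delete trivial equation k = k.
Bind Y := times(k, k); no other remaining equation mentions Y. Substituting into the earlier bindings gives R := times(k, k), Z := times(k, k).
Delete trivial equation true = true.
MGU = { V = k, R = times(k, k), Z = times(k, k), Y = times(k, k) }, so Z = times(k, k).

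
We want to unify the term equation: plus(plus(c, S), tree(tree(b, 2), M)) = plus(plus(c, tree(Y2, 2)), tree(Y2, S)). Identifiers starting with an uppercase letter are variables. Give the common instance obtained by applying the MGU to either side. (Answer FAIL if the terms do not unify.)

plus(plus(c, tree(tree(b, 2), 2)), tree(tree(b, 2), tree(tree(b, 2), 2)))

Decompose plus/2: plus(c, S) = plus(c, tree(Y2, 2)),  tree(tree(b, 2), M) = tree(Y2, S).
Decompose plus/2: c = c,  S = tree(Y2, 2).
Delete trivial equation c = c.
Bind S := tree(Y2, 2); substituting into the remaining equation gives: tree(tree(b, 2), M) = tree(Y2, tree(Y2, 2)).
Decompose tree/2: tree(b, 2) = Y2,  M = tree(Y2, 2).
Bind Y2 := tree(b, 2); substituting into the remaining equation gives: M = tree(tree(b, 2), 2). Substituting into the earlier binding gives S := tree(tree(b, 2), 2).
Bind M := tree(tree(b, 2), 2).
Applying the MGU to either side gives plus(plus(c, tree(tree(b, 2), 2)), tree(tree(b, 2), tree(tree(b, 2), 2))).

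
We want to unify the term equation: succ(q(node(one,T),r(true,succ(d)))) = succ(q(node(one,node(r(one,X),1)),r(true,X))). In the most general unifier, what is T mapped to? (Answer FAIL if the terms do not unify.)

Decompose succ/1: q(node(one,T),r(true,succ(d))) = q(node(one,node(r(one,X),1)),r(true,X)).
Decompose q/2: node(one,T) = node(one,node(r(one,X),1)),  r(true,succ(d)) = r(true,X).
Decompose node/2: one = one,  T = node(r(one,X),1).
Delete trivial equation one = one.
Bind T := node(r(one,X),1); no other remaining equation mentions T.
Decompose r/2: true = true,  succ(d) = X.
Delete trivial equation true = true.
Bind X := succ(d). Substituting into the earlier binding gives T := node(r(one,succ(d)),1).
MGU = { T := node(r(one,succ(d)),1), X := succ(d) }, so T := node(r(one,succ(d)),1).

node(r(one,succ(d)),1)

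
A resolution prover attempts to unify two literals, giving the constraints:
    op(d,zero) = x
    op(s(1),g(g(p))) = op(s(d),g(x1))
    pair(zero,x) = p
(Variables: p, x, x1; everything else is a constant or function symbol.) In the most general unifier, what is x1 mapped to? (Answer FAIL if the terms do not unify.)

FAIL

Bind x := op(d,zero); substituting into the one remaining equation that mentions x gives: pair(zero,op(d,zero)) = p.
Decompose op/2: s(1) = s(d),  g(g(p)) = g(x1).
Decompose s/1: 1 = d.
Clash: constants 1 and d differ; no unifier exists.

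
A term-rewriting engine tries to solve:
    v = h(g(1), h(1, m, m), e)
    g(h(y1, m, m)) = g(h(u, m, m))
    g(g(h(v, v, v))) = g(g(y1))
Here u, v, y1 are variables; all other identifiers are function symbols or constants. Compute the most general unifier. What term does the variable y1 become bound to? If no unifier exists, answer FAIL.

Bind v := h(g(1), h(1, m, m), e); substituting into the one remaining equation that mentions v gives: g(g(h(h(g(1), h(1, m, m), e), h(g(1), h(1, m, m), e), h(g(1), h(1, m, m), e)))) = g(g(y1)).
Decompose g/1: h(y1, m, m) = h(u, m, m).
Decompose h/3: y1 = u,  m = m,  m = m.
Bind y1 := u; substituting into the one remaining equation that mentions y1 gives: g(g(h(h(g(1), h(1, m, m), e), h(g(1), h(1, m, m), e), h(g(1), h(1, m, m), e)))) = g(g(u)).
Delete trivial equation m = m.
Delete trivial equation m = m.
Decompose g/1: g(h(h(g(1), h(1, m, m), e), h(g(1), h(1, m, m), e), h(g(1), h(1, m, m), e))) = g(u).
Decompose g/1: h(h(g(1), h(1, m, m), e), h(g(1), h(1, m, m), e), h(g(1), h(1, m, m), e)) = u.
Bind u := h(h(g(1), h(1, m, m), e), h(g(1), h(1, m, m), e), h(g(1), h(1, m, m), e)). Substituting into the earlier binding gives y1 := h(h(g(1), h(1, m, m), e), h(g(1), h(1, m, m), e), h(g(1), h(1, m, m), e)).
MGU = { v ↦ h(g(1), h(1, m, m), e), y1 ↦ h(h(g(1), h(1, m, m), e), h(g(1), h(1, m, m), e), h(g(1), h(1, m, m), e)), u ↦ h(h(g(1), h(1, m, m), e), h(g(1), h(1, m, m), e), h(g(1), h(1, m, m), e)) }, so y1 ↦ h(h(g(1), h(1, m, m), e), h(g(1), h(1, m, m), e), h(g(1), h(1, m, m), e)).

h(h(g(1), h(1, m, m), e), h(g(1), h(1, m, m), e), h(g(1), h(1, m, m), e))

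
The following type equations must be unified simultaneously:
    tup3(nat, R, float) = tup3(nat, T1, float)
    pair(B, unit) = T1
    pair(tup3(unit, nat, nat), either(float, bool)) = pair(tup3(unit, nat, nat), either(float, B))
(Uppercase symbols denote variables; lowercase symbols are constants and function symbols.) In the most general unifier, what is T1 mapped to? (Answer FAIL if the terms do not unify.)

pair(bool, unit)

Decompose tup3/3: nat = nat,  R = T1,  float = float.
Delete trivial equation nat = nat.
Bind R := T1; no other remaining equation mentions R.
Delete trivial equation float = float.
Bind T1 := pair(B, unit); no other remaining equation mentions T1. Substituting into the earlier binding gives R := pair(B, unit).
Decompose pair/2: tup3(unit, nat, nat) = tup3(unit, nat, nat),  either(float, bool) = either(float, B).
Delete trivial equation tup3(unit, nat, nat) = tup3(unit, nat, nat).
Decompose either/2: float = float,  bool = B.
Delete trivial equation float = float.
Bind B := bool. Substituting into the earlier bindings gives R := pair(bool, unit), T1 := pair(bool, unit).
MGU = { R ↦ pair(bool, unit), T1 ↦ pair(bool, unit), B ↦ bool }, so T1 ↦ pair(bool, unit).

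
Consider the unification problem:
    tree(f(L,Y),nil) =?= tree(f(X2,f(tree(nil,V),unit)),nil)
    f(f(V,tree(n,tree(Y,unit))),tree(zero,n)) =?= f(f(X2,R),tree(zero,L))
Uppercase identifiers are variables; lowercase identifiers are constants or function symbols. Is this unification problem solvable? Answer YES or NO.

Decompose tree/2: f(L,Y) =?= f(X2,f(tree(nil,V),unit)),  nil =?= nil.
Decompose f/2: L =?= X2,  Y =?= f(tree(nil,V),unit).
Bind L := X2; substituting into the one remaining equation that mentions L gives: f(f(V,tree(n,tree(Y,unit))),tree(zero,n)) =?= f(f(X2,R),tree(zero,X2)).
Bind Y := f(tree(nil,V),unit); substituting into the one remaining equation that mentions Y gives: f(f(V,tree(n,tree(f(tree(nil,V),unit),unit))),tree(zero,n)) =?= f(f(X2,R),tree(zero,X2)).
Delete trivial equation nil =?= nil.
Decompose f/2: f(V,tree(n,tree(f(tree(nil,V),unit),unit))) =?= f(X2,R),  tree(zero,n) =?= tree(zero,X2).
Decompose f/2: V =?= X2,  tree(n,tree(f(tree(nil,V),unit),unit)) =?= R.
Bind V := X2; substituting into the one remaining equation that mentions V gives: tree(n,tree(f(tree(nil,X2),unit),unit)) =?= R. Substituting into the earlier binding gives Y := f(tree(nil,X2),unit).
Bind R := tree(n,tree(f(tree(nil,X2),unit),unit)); no other remaining equation mentions R.
Decompose tree/2: zero =?= zero,  n =?= X2.
Delete trivial equation zero =?= zero.
Bind X2 := n. Substituting into the earlier bindings gives L := n, Y := f(tree(nil,n),unit), V := n, R := tree(n,tree(f(tree(nil,n),unit),unit)).
No equations remain and no clash or occurs-check failure arose, so a unifier exists.

YES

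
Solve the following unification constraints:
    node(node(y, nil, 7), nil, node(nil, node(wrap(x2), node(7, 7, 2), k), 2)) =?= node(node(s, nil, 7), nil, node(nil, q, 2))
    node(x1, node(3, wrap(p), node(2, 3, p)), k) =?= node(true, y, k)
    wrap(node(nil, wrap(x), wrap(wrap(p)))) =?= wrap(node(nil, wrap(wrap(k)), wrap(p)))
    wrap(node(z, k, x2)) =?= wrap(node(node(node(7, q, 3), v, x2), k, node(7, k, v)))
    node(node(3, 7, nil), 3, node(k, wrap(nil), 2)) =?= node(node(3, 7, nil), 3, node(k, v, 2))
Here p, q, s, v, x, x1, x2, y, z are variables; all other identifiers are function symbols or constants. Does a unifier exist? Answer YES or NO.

Decompose node/3: node(y, nil, 7) =?= node(s, nil, 7),  nil =?= nil,  node(nil, node(wrap(x2), node(7, 7, 2), k), 2) =?= node(nil, q, 2).
Decompose node/3: y =?= s,  nil =?= nil,  7 =?= 7.
Bind y := s; substituting into the one remaining equation that mentions y gives: node(x1, node(3, wrap(p), node(2, 3, p)), k) =?= node(true, s, k).
Delete trivial equation nil =?= nil.
Delete trivial equation 7 =?= 7.
Delete trivial equation nil =?= nil.
Decompose node/3: nil =?= nil,  node(wrap(x2), node(7, 7, 2), k) =?= q,  2 =?= 2.
Delete trivial equation nil =?= nil.
Bind q := node(wrap(x2), node(7, 7, 2), k); substituting into the one remaining equation that mentions q gives: wrap(node(z, k, x2)) =?= wrap(node(node(node(7, node(wrap(x2), node(7, 7, 2), k), 3), v, x2), k, node(7, k, v))).
Delete trivial equation 2 =?= 2.
Decompose node/3: x1 =?= true,  node(3, wrap(p), node(2, 3, p)) =?= s,  k =?= k.
Bind x1 := true; no other remaining equation mentions x1.
Bind s := node(3, wrap(p), node(2, 3, p)); no other remaining equation mentions s. Substituting into the earlier binding gives y := node(3, wrap(p), node(2, 3, p)).
Delete trivial equation k =?= k.
Decompose wrap/1: node(nil, wrap(x), wrap(wrap(p))) =?= node(nil, wrap(wrap(k)), wrap(p)).
Decompose node/3: nil =?= nil,  wrap(x) =?= wrap(wrap(k)),  wrap(wrap(p)) =?= wrap(p).
Delete trivial equation nil =?= nil.
Decompose wrap/1: x =?= wrap(k).
Bind x := wrap(k); no other remaining equation mentions x.
Decompose wrap/1: wrap(p) =?= p.
Occurs check fails: p occurs in wrap(p); the equation p =?= wrap(p) has no finite solution.

NO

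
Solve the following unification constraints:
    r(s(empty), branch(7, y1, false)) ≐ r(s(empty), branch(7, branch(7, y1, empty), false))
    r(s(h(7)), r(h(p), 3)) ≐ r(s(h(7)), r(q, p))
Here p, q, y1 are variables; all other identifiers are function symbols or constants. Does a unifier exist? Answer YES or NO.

Decompose r/2: s(empty) ≐ s(empty),  branch(7, y1, false) ≐ branch(7, branch(7, y1, empty), false).
Delete trivial equation s(empty) ≐ s(empty).
Decompose branch/3: 7 ≐ 7,  y1 ≐ branch(7, y1, empty),  false ≐ false.
Delete trivial equation 7 ≐ 7.
Occurs check fails: y1 occurs in branch(7, y1, empty); the equation y1 ≐ branch(7, y1, empty) has no finite solution.

NO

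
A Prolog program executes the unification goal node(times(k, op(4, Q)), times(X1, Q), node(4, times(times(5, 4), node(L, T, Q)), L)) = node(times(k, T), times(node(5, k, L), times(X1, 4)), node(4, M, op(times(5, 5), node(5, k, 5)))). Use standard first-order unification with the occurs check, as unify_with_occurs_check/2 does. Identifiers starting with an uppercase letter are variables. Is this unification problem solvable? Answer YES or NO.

YES

Decompose node/3: times(k, op(4, Q)) = times(k, T),  times(X1, Q) = times(node(5, k, L), times(X1, 4)),  node(4, times(times(5, 4), node(L, T, Q)), L) = node(4, M, op(times(5, 5), node(5, k, 5))).
Decompose times/2: k = k,  op(4, Q) = T.
Delete trivial equation k = k.
Bind T := op(4, Q); substituting into the one remaining equation that mentions T gives: node(4, times(times(5, 4), node(L, op(4, Q), Q)), L) = node(4, M, op(times(5, 5), node(5, k, 5))).
Decompose times/2: X1 = node(5, k, L),  Q = times(X1, 4).
Bind X1 := node(5, k, L); substituting into the one remaining equation that mentions X1 gives: Q = times(node(5, k, L), 4).
Bind Q := times(node(5, k, L), 4); substituting into the remaining equation gives: node(4, times(times(5, 4), node(L, op(4, times(node(5, k, L), 4)), times(node(5, k, L), 4))), L) = node(4, M, op(times(5, 5), node(5, k, 5))). Substituting into the earlier binding gives T := op(4, times(node(5, k, L), 4)).
Decompose node/3: 4 = 4,  times(times(5, 4), node(L, op(4, times(node(5, k, L), 4)), times(node(5, k, L), 4))) = M,  L = op(times(5, 5), node(5, k, 5)).
Delete trivial equation 4 = 4.
Bind M := times(times(5, 4), node(L, op(4, times(node(5, k, L), 4)), times(node(5, k, L), 4))); no other remaining equation mentions M.
Bind L := op(times(5, 5), node(5, k, 5)). Substituting into the earlier bindings gives T := op(4, times(node(5, k, op(times(5, 5), node(5, k, 5))), 4)), X1 := node(5, k, op(times(5, 5), node(5, k, 5))), Q := times(node(5, k, op(times(5, 5), node(5, k, 5))), 4), M := times(times(5, 4), node(op(times(5, 5), node(5, k, 5)), op(4, times(node(5, k, op(times(5, 5), node(5, k, 5))), 4)), times(node(5, k, op(times(5, 5), node(5, k, 5))), 4))).
No equations remain and no clash or occurs-check failure arose, so a unifier exists.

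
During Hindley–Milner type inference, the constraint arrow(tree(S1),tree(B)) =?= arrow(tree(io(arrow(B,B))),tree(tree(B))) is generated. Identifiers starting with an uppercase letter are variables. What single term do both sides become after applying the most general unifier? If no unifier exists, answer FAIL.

FAIL

Decompose arrow/2: tree(S1) =?= tree(io(arrow(B,B))),  tree(B) =?= tree(tree(B)).
Decompose tree/1: S1 =?= io(arrow(B,B)).
Bind S1 := io(arrow(B,B)); no other remaining equation mentions S1.
Decompose tree/1: B =?= tree(B).
Occurs check fails: B occurs in tree(B); the equation B =?= tree(B) has no finite solution.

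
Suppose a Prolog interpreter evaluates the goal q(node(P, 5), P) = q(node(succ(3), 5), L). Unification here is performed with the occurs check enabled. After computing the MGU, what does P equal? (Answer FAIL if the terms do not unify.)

succ(3)

Decompose q/2: node(P, 5) = node(succ(3), 5),  P = L.
Decompose node/2: P = succ(3),  5 = 5.
Bind P := succ(3); substituting into the one remaining equation that mentions P gives: succ(3) = L.
Delete trivial equation 5 = 5.
Bind L := succ(3).
MGU = { P = succ(3), L = succ(3) }, so P = succ(3).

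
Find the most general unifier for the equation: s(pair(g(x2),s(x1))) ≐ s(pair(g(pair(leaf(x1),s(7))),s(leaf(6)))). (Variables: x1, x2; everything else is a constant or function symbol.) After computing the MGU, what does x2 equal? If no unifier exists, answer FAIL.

Decompose s/1: pair(g(x2),s(x1)) ≐ pair(g(pair(leaf(x1),s(7))),s(leaf(6))).
Decompose pair/2: g(x2) ≐ g(pair(leaf(x1),s(7))),  s(x1) ≐ s(leaf(6)).
Decompose g/1: x2 ≐ pair(leaf(x1),s(7)).
Bind x2 := pair(leaf(x1),s(7)); no other remaining equation mentions x2.
Decompose s/1: x1 ≐ leaf(6).
Bind x1 := leaf(6). Substituting into the earlier binding gives x2 := pair(leaf(leaf(6)),s(7)).
MGU = { x2 := pair(leaf(leaf(6)),s(7)), x1 := leaf(6) }, so x2 := pair(leaf(leaf(6)),s(7)).

pair(leaf(leaf(6)),s(7))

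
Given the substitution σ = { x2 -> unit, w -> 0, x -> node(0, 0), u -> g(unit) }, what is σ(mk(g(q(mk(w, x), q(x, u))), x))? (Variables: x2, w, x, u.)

mk(g(q(mk(0, node(0, 0)), q(node(0, 0), g(unit)))), node(0, 0))

Replace each occurrence of w with 0.
Replace each occurrence of x with node(0, 0).
Replace each occurrence of u with g(unit).
Result: mk(g(q(mk(0, node(0, 0)), q(node(0, 0), g(unit)))), node(0, 0)).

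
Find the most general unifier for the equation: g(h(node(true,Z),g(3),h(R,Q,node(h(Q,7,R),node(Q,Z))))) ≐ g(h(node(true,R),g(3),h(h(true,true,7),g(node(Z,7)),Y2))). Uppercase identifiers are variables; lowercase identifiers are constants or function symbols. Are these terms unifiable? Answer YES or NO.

YES

Decompose g/1: h(node(true,Z),g(3),h(R,Q,node(h(Q,7,R),node(Q,Z)))) ≐ h(node(true,R),g(3),h(h(true,true,7),g(node(Z,7)),Y2)).
Decompose h/3: node(true,Z) ≐ node(true,R),  g(3) ≐ g(3),  h(R,Q,node(h(Q,7,R),node(Q,Z))) ≐ h(h(true,true,7),g(node(Z,7)),Y2).
Decompose node/2: true ≐ true,  Z ≐ R.
Delete trivial equation true ≐ true.
Bind Z := R; substituting into the one remaining equation that mentions Z gives: h(R,Q,node(h(Q,7,R),node(Q,R))) ≐ h(h(true,true,7),g(node(R,7)),Y2).
Delete trivial equation g(3) ≐ g(3).
Decompose h/3: R ≐ h(true,true,7),  Q ≐ g(node(R,7)),  node(h(Q,7,R),node(Q,R)) ≐ Y2.
Bind R := h(true,true,7); substituting into the remaining equations gives: Q ≐ g(node(h(true,true,7),7)),  node(h(Q,7,h(true,true,7)),node(Q,h(true,true,7))) ≐ Y2. Substituting into the earlier binding gives Z := h(true,true,7).
Bind Q := g(node(h(true,true,7),7)); substituting into the remaining equation gives: node(h(g(node(h(true,true,7),7)),7,h(true,true,7)),node(g(node(h(true,true,7),7)),h(true,true,7))) ≐ Y2.
Bind Y2 := node(h(g(node(h(true,true,7),7)),7,h(true,true,7)),node(g(node(h(true,true,7),7)),h(true,true,7))).
No equations remain and no clash or occurs-check failure arose, so a unifier exists.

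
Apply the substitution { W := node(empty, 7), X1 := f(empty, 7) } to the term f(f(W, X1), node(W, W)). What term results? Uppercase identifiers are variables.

f(f(node(empty, 7), f(empty, 7)), node(node(empty, 7), node(empty, 7)))

Replace each occurrence of W with node(empty, 7).
Replace each occurrence of X1 with f(empty, 7).
Result: f(f(node(empty, 7), f(empty, 7)), node(node(empty, 7), node(empty, 7))).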